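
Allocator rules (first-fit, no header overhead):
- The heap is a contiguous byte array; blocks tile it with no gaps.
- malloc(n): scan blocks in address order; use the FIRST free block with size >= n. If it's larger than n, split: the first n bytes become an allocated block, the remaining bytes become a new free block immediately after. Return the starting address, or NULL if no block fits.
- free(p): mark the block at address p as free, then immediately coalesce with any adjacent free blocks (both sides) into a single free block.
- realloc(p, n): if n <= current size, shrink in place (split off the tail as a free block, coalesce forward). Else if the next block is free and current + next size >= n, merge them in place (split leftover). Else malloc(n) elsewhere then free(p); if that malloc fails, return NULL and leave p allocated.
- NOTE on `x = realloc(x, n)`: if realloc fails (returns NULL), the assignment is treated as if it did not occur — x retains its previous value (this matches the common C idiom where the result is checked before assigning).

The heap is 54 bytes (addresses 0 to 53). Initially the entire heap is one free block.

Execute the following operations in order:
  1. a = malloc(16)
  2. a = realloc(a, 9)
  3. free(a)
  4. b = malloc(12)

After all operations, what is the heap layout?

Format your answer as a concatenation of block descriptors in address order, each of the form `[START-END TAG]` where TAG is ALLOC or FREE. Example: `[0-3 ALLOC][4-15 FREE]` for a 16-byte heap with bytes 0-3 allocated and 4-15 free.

Op 1: a = malloc(16) -> a = 0; heap: [0-15 ALLOC][16-53 FREE]
Op 2: a = realloc(a, 9) -> a = 0; heap: [0-8 ALLOC][9-53 FREE]
Op 3: free(a) -> (freed a); heap: [0-53 FREE]
Op 4: b = malloc(12) -> b = 0; heap: [0-11 ALLOC][12-53 FREE]

Answer: [0-11 ALLOC][12-53 FREE]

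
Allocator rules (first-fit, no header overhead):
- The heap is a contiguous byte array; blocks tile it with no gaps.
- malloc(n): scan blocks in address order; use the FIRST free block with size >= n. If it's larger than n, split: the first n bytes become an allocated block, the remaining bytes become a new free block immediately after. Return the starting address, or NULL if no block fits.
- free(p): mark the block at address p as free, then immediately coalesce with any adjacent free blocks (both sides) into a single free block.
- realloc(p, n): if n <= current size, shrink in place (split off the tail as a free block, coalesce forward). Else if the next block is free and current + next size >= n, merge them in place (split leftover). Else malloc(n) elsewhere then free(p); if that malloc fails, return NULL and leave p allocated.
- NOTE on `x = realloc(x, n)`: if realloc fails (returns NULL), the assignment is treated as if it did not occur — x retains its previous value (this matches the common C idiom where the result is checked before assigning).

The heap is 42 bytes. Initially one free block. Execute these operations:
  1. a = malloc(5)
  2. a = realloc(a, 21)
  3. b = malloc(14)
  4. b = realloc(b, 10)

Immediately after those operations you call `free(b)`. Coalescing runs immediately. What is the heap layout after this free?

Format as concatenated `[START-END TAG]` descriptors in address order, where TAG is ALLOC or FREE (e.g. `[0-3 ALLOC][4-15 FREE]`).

Op 1: a = malloc(5) -> a = 0; heap: [0-4 ALLOC][5-41 FREE]
Op 2: a = realloc(a, 21) -> a = 0; heap: [0-20 ALLOC][21-41 FREE]
Op 3: b = malloc(14) -> b = 21; heap: [0-20 ALLOC][21-34 ALLOC][35-41 FREE]
Op 4: b = realloc(b, 10) -> b = 21; heap: [0-20 ALLOC][21-30 ALLOC][31-41 FREE]
free(b): b = 21 -> block [21-30 ALLOC]; mark free, coalesce with adjacent free neighbors -> [0-20 ALLOC][21-41 FREE]

Answer: [0-20 ALLOC][21-41 FREE]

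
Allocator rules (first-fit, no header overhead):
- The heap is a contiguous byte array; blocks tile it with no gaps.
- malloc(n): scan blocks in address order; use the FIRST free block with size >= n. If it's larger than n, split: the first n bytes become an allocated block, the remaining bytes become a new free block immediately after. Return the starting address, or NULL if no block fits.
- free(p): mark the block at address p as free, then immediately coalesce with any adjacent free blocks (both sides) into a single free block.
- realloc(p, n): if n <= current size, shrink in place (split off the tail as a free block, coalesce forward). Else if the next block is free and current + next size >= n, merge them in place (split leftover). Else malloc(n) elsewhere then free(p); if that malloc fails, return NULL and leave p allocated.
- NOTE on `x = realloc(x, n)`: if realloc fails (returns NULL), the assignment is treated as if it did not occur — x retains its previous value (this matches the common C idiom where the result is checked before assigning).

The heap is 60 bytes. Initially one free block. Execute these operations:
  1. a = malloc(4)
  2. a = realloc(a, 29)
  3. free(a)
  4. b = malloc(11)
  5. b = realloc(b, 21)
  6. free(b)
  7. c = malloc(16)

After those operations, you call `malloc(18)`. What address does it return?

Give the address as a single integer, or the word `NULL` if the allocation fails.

Op 1: a = malloc(4) -> a = 0; heap: [0-3 ALLOC][4-59 FREE]
Op 2: a = realloc(a, 29) -> a = 0; heap: [0-28 ALLOC][29-59 FREE]
Op 3: free(a) -> (freed a); heap: [0-59 FREE]
Op 4: b = malloc(11) -> b = 0; heap: [0-10 ALLOC][11-59 FREE]
Op 5: b = realloc(b, 21) -> b = 0; heap: [0-20 ALLOC][21-59 FREE]
Op 6: free(b) -> (freed b); heap: [0-59 FREE]
Op 7: c = malloc(16) -> c = 0; heap: [0-15 ALLOC][16-59 FREE]
malloc(18): first-fit scan over [0-15 ALLOC][16-59 FREE] -> 16

Answer: 16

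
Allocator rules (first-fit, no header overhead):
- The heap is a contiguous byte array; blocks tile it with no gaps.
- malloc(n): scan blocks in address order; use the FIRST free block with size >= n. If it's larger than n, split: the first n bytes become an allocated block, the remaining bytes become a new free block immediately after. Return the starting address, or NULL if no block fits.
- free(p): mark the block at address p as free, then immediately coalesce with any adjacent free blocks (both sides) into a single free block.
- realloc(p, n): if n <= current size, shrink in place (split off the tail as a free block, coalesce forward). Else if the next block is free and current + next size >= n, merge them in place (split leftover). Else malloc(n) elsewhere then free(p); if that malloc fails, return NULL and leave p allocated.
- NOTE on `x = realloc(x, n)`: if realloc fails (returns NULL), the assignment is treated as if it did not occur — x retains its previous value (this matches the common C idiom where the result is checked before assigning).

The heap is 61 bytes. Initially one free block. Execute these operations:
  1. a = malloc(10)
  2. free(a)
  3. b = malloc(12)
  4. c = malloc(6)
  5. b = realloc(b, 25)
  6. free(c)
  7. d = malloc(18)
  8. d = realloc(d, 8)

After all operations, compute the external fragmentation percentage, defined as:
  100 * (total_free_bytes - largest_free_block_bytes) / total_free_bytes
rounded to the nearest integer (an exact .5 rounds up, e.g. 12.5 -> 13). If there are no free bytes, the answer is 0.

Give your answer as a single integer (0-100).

Op 1: a = malloc(10) -> a = 0; heap: [0-9 ALLOC][10-60 FREE]
Op 2: free(a) -> (freed a); heap: [0-60 FREE]
Op 3: b = malloc(12) -> b = 0; heap: [0-11 ALLOC][12-60 FREE]
Op 4: c = malloc(6) -> c = 12; heap: [0-11 ALLOC][12-17 ALLOC][18-60 FREE]
Op 5: b = realloc(b, 25) -> b = 18; heap: [0-11 FREE][12-17 ALLOC][18-42 ALLOC][43-60 FREE]
Op 6: free(c) -> (freed c); heap: [0-17 FREE][18-42 ALLOC][43-60 FREE]
Op 7: d = malloc(18) -> d = 0; heap: [0-17 ALLOC][18-42 ALLOC][43-60 FREE]
Op 8: d = realloc(d, 8) -> d = 0; heap: [0-7 ALLOC][8-17 FREE][18-42 ALLOC][43-60 FREE]
Free blocks: [10 18] total_free=28 largest=18 -> 100*(28-18)/28 = 1000/28 ≈ 35.714 -> rounds to 36

Answer: 36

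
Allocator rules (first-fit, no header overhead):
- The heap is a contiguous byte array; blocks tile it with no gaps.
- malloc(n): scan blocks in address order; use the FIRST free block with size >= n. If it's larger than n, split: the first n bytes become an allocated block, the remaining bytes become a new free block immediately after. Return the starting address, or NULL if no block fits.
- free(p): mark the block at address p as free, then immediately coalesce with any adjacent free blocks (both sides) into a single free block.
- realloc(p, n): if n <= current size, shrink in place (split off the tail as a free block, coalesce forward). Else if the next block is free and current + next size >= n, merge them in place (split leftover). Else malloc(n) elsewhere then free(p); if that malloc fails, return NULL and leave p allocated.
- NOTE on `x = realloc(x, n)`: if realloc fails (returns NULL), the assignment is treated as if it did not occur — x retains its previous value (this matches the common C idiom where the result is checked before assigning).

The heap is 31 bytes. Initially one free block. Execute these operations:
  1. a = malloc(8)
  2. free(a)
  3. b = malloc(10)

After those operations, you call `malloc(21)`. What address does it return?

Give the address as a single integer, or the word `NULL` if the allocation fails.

Answer: 10

Derivation:
Op 1: a = malloc(8) -> a = 0; heap: [0-7 ALLOC][8-30 FREE]
Op 2: free(a) -> (freed a); heap: [0-30 FREE]
Op 3: b = malloc(10) -> b = 0; heap: [0-9 ALLOC][10-30 FREE]
malloc(21): first-fit scan over [0-9 ALLOC][10-30 FREE] -> 10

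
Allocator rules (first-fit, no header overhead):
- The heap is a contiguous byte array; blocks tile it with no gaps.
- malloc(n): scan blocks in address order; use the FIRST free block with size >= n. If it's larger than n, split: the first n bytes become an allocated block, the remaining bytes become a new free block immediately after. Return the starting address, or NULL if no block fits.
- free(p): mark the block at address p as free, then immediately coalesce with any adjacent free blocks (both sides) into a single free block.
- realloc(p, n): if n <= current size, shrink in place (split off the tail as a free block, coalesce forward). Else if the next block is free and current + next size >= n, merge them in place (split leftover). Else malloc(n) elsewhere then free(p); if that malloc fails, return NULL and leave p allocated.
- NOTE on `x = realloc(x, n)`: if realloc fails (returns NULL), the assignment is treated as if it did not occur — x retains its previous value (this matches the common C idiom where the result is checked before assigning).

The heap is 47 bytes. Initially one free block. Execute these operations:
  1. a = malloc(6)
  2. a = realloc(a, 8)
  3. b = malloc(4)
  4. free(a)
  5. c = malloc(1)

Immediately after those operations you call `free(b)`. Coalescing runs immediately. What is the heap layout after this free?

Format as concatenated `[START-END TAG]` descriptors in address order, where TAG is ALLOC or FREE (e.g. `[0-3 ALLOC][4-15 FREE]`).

Op 1: a = malloc(6) -> a = 0; heap: [0-5 ALLOC][6-46 FREE]
Op 2: a = realloc(a, 8) -> a = 0; heap: [0-7 ALLOC][8-46 FREE]
Op 3: b = malloc(4) -> b = 8; heap: [0-7 ALLOC][8-11 ALLOC][12-46 FREE]
Op 4: free(a) -> (freed a); heap: [0-7 FREE][8-11 ALLOC][12-46 FREE]
Op 5: c = malloc(1) -> c = 0; heap: [0-0 ALLOC][1-7 FREE][8-11 ALLOC][12-46 FREE]
free(b): b = 8 -> block [8-11 ALLOC]; mark free, coalesce with adjacent free neighbors -> [0-0 ALLOC][1-46 FREE]

Answer: [0-0 ALLOC][1-46 FREE]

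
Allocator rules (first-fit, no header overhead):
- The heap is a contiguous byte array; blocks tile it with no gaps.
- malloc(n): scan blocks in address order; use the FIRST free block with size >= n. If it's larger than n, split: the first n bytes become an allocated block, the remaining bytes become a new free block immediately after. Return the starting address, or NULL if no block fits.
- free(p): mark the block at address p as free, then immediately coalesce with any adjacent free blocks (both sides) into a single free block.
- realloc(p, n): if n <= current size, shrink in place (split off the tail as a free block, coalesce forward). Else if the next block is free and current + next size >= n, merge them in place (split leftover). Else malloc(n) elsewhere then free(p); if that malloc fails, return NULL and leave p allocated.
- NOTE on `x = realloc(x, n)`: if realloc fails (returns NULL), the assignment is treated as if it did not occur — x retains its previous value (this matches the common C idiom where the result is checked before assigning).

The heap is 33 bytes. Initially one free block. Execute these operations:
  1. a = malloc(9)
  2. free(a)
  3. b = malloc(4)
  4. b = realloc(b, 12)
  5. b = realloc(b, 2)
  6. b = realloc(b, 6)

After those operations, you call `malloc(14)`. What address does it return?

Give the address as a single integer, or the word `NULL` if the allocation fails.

Op 1: a = malloc(9) -> a = 0; heap: [0-8 ALLOC][9-32 FREE]
Op 2: free(a) -> (freed a); heap: [0-32 FREE]
Op 3: b = malloc(4) -> b = 0; heap: [0-3 ALLOC][4-32 FREE]
Op 4: b = realloc(b, 12) -> b = 0; heap: [0-11 ALLOC][12-32 FREE]
Op 5: b = realloc(b, 2) -> b = 0; heap: [0-1 ALLOC][2-32 FREE]
Op 6: b = realloc(b, 6) -> b = 0; heap: [0-5 ALLOC][6-32 FREE]
malloc(14): first-fit scan over [0-5 ALLOC][6-32 FREE] -> 6

Answer: 6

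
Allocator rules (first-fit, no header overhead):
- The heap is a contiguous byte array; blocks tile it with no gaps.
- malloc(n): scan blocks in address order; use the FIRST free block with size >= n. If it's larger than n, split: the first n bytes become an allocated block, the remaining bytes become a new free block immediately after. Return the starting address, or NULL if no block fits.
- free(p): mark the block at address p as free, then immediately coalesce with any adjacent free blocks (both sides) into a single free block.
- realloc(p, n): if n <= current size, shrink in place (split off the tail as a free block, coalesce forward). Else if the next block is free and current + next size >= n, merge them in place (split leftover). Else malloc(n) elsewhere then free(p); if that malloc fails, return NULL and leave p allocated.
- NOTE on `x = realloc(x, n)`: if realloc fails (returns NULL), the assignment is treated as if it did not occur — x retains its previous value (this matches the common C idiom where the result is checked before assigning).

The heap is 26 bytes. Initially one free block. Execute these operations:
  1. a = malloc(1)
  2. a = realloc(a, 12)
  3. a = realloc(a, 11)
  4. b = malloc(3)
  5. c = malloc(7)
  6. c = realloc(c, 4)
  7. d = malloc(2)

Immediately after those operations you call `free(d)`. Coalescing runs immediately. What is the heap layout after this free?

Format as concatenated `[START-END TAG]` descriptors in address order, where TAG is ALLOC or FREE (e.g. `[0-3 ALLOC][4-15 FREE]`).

Answer: [0-10 ALLOC][11-13 ALLOC][14-17 ALLOC][18-25 FREE]

Derivation:
Op 1: a = malloc(1) -> a = 0; heap: [0-0 ALLOC][1-25 FREE]
Op 2: a = realloc(a, 12) -> a = 0; heap: [0-11 ALLOC][12-25 FREE]
Op 3: a = realloc(a, 11) -> a = 0; heap: [0-10 ALLOC][11-25 FREE]
Op 4: b = malloc(3) -> b = 11; heap: [0-10 ALLOC][11-13 ALLOC][14-25 FREE]
Op 5: c = malloc(7) -> c = 14; heap: [0-10 ALLOC][11-13 ALLOC][14-20 ALLOC][21-25 FREE]
Op 6: c = realloc(c, 4) -> c = 14; heap: [0-10 ALLOC][11-13 ALLOC][14-17 ALLOC][18-25 FREE]
Op 7: d = malloc(2) -> d = 18; heap: [0-10 ALLOC][11-13 ALLOC][14-17 ALLOC][18-19 ALLOC][20-25 FREE]
free(d): d = 18 -> block [18-19 ALLOC]; mark free, coalesce with adjacent free neighbors -> [0-10 ALLOC][11-13 ALLOC][14-17 ALLOC][18-25 FREE]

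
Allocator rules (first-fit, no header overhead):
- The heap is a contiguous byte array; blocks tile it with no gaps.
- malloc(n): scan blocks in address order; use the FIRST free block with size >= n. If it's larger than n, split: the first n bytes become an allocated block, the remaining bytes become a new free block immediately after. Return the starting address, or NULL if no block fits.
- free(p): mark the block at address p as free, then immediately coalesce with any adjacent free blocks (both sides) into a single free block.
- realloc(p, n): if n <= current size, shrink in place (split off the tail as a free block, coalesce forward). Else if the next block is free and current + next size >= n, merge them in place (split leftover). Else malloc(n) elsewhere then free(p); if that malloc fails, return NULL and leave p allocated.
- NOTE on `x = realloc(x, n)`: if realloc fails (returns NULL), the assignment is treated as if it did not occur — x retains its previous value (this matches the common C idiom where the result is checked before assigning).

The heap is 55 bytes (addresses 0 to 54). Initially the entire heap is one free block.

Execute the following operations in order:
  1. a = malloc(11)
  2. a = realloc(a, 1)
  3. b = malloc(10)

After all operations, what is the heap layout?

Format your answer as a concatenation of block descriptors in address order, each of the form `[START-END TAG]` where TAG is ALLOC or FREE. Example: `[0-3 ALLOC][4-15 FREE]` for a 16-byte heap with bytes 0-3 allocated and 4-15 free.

Op 1: a = malloc(11) -> a = 0; heap: [0-10 ALLOC][11-54 FREE]
Op 2: a = realloc(a, 1) -> a = 0; heap: [0-0 ALLOC][1-54 FREE]
Op 3: b = malloc(10) -> b = 1; heap: [0-0 ALLOC][1-10 ALLOC][11-54 FREE]

Answer: [0-0 ALLOC][1-10 ALLOC][11-54 FREE]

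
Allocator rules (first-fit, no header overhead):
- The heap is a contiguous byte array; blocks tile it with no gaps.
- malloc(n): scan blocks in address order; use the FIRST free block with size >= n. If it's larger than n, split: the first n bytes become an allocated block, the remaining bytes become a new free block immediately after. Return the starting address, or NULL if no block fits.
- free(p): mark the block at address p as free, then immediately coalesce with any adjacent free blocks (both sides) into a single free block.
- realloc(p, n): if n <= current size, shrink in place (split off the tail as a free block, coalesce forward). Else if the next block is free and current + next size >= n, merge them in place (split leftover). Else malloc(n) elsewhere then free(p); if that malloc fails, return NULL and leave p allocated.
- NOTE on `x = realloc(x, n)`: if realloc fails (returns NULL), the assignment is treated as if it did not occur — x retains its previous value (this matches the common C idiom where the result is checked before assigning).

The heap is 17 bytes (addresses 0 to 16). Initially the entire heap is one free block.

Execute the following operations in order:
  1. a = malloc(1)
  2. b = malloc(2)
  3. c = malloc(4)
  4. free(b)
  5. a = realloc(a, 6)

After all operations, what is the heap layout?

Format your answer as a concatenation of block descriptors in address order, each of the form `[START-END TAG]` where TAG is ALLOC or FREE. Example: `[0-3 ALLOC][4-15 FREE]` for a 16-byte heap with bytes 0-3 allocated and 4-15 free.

Op 1: a = malloc(1) -> a = 0; heap: [0-0 ALLOC][1-16 FREE]
Op 2: b = malloc(2) -> b = 1; heap: [0-0 ALLOC][1-2 ALLOC][3-16 FREE]
Op 3: c = malloc(4) -> c = 3; heap: [0-0 ALLOC][1-2 ALLOC][3-6 ALLOC][7-16 FREE]
Op 4: free(b) -> (freed b); heap: [0-0 ALLOC][1-2 FREE][3-6 ALLOC][7-16 FREE]
Op 5: a = realloc(a, 6) -> a = 7; heap: [0-2 FREE][3-6 ALLOC][7-12 ALLOC][13-16 FREE]

Answer: [0-2 FREE][3-6 ALLOC][7-12 ALLOC][13-16 FREE]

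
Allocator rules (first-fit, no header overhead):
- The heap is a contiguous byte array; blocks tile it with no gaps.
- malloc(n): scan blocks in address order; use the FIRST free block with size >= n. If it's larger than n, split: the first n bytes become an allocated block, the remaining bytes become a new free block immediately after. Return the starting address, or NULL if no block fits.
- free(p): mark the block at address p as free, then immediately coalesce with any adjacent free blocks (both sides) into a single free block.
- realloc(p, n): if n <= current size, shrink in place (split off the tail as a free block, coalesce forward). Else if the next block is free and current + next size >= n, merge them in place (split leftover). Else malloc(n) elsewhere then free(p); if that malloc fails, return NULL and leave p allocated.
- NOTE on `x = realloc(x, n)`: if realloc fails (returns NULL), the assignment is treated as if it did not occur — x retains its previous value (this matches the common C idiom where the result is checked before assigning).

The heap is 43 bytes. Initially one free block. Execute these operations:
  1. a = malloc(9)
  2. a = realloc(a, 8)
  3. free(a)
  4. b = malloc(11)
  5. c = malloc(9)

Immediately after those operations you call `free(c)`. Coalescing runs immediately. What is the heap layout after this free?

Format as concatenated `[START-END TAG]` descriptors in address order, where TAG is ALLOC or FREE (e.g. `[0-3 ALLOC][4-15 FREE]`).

Op 1: a = malloc(9) -> a = 0; heap: [0-8 ALLOC][9-42 FREE]
Op 2: a = realloc(a, 8) -> a = 0; heap: [0-7 ALLOC][8-42 FREE]
Op 3: free(a) -> (freed a); heap: [0-42 FREE]
Op 4: b = malloc(11) -> b = 0; heap: [0-10 ALLOC][11-42 FREE]
Op 5: c = malloc(9) -> c = 11; heap: [0-10 ALLOC][11-19 ALLOC][20-42 FREE]
free(c): c = 11 -> block [11-19 ALLOC]; mark free, coalesce with adjacent free neighbors -> [0-10 ALLOC][11-42 FREE]

Answer: [0-10 ALLOC][11-42 FREE]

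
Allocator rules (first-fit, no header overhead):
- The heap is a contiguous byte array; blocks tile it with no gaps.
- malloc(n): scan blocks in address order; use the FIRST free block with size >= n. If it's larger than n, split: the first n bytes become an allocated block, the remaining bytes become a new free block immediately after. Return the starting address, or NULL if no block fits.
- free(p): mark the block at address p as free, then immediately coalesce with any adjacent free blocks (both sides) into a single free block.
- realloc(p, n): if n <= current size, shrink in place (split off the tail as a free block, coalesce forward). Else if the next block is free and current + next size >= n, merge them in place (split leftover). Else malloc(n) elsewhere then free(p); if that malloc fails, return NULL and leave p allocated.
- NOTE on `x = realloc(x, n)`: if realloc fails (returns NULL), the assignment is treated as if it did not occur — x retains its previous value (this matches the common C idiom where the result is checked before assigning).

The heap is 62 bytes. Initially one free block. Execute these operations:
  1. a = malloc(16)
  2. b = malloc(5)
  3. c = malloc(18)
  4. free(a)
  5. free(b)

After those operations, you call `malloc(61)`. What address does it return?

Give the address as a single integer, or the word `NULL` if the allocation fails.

Answer: NULL

Derivation:
Op 1: a = malloc(16) -> a = 0; heap: [0-15 ALLOC][16-61 FREE]
Op 2: b = malloc(5) -> b = 16; heap: [0-15 ALLOC][16-20 ALLOC][21-61 FREE]
Op 3: c = malloc(18) -> c = 21; heap: [0-15 ALLOC][16-20 ALLOC][21-38 ALLOC][39-61 FREE]
Op 4: free(a) -> (freed a); heap: [0-15 FREE][16-20 ALLOC][21-38 ALLOC][39-61 FREE]
Op 5: free(b) -> (freed b); heap: [0-20 FREE][21-38 ALLOC][39-61 FREE]
malloc(61): first-fit scan over [0-20 FREE][21-38 ALLOC][39-61 FREE] -> NULL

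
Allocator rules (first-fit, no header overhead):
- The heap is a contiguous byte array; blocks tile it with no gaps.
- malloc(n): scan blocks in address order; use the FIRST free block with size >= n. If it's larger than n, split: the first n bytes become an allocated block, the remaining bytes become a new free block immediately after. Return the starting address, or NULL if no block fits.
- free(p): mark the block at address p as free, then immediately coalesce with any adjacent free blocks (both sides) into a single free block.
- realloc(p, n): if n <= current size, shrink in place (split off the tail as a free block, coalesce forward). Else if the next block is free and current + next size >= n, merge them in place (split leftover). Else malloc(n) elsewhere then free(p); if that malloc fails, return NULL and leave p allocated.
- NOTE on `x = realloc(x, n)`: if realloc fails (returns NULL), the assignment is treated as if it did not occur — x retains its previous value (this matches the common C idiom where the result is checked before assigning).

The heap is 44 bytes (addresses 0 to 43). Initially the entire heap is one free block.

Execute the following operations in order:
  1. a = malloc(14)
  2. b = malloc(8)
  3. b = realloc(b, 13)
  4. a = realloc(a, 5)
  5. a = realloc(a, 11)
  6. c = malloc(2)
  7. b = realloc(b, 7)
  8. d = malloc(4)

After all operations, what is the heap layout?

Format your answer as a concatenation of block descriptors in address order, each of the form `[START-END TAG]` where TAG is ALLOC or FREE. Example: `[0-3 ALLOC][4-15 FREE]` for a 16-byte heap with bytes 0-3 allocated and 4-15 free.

Op 1: a = malloc(14) -> a = 0; heap: [0-13 ALLOC][14-43 FREE]
Op 2: b = malloc(8) -> b = 14; heap: [0-13 ALLOC][14-21 ALLOC][22-43 FREE]
Op 3: b = realloc(b, 13) -> b = 14; heap: [0-13 ALLOC][14-26 ALLOC][27-43 FREE]
Op 4: a = realloc(a, 5) -> a = 0; heap: [0-4 ALLOC][5-13 FREE][14-26 ALLOC][27-43 FREE]
Op 5: a = realloc(a, 11) -> a = 0; heap: [0-10 ALLOC][11-13 FREE][14-26 ALLOC][27-43 FREE]
Op 6: c = malloc(2) -> c = 11; heap: [0-10 ALLOC][11-12 ALLOC][13-13 FREE][14-26 ALLOC][27-43 FREE]
Op 7: b = realloc(b, 7) -> b = 14; heap: [0-10 ALLOC][11-12 ALLOC][13-13 FREE][14-20 ALLOC][21-43 FREE]
Op 8: d = malloc(4) -> d = 21; heap: [0-10 ALLOC][11-12 ALLOC][13-13 FREE][14-20 ALLOC][21-24 ALLOC][25-43 FREE]

Answer: [0-10 ALLOC][11-12 ALLOC][13-13 FREE][14-20 ALLOC][21-24 ALLOC][25-43 FREE]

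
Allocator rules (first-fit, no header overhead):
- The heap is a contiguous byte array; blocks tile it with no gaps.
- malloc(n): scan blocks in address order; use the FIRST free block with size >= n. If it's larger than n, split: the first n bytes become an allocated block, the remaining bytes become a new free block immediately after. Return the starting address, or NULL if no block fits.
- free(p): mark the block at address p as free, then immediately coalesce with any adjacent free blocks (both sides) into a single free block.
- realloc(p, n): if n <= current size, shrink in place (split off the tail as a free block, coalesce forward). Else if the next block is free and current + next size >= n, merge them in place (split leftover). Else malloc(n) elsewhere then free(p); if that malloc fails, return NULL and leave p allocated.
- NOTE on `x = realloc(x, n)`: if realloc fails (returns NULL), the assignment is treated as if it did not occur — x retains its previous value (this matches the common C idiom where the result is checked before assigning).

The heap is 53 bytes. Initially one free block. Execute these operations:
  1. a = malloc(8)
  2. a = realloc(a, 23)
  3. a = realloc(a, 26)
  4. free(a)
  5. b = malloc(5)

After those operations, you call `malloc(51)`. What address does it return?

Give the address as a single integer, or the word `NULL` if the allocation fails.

Answer: NULL

Derivation:
Op 1: a = malloc(8) -> a = 0; heap: [0-7 ALLOC][8-52 FREE]
Op 2: a = realloc(a, 23) -> a = 0; heap: [0-22 ALLOC][23-52 FREE]
Op 3: a = realloc(a, 26) -> a = 0; heap: [0-25 ALLOC][26-52 FREE]
Op 4: free(a) -> (freed a); heap: [0-52 FREE]
Op 5: b = malloc(5) -> b = 0; heap: [0-4 ALLOC][5-52 FREE]
malloc(51): first-fit scan over [0-4 ALLOC][5-52 FREE] -> NULL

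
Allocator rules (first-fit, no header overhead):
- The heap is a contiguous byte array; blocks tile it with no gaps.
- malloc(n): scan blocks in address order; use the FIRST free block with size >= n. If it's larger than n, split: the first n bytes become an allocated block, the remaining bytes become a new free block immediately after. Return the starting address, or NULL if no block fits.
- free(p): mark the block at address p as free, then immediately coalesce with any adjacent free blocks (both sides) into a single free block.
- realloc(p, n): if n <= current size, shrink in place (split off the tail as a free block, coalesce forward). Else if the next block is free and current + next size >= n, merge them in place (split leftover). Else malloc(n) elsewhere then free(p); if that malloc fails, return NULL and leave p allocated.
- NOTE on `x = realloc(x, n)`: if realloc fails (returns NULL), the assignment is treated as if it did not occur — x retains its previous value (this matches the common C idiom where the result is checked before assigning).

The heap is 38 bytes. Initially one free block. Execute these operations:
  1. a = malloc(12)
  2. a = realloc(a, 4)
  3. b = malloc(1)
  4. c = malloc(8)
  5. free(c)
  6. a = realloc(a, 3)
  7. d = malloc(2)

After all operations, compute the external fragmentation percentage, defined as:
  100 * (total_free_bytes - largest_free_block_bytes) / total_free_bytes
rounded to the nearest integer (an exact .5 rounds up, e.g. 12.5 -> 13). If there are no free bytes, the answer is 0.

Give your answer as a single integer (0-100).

Op 1: a = malloc(12) -> a = 0; heap: [0-11 ALLOC][12-37 FREE]
Op 2: a = realloc(a, 4) -> a = 0; heap: [0-3 ALLOC][4-37 FREE]
Op 3: b = malloc(1) -> b = 4; heap: [0-3 ALLOC][4-4 ALLOC][5-37 FREE]
Op 4: c = malloc(8) -> c = 5; heap: [0-3 ALLOC][4-4 ALLOC][5-12 ALLOC][13-37 FREE]
Op 5: free(c) -> (freed c); heap: [0-3 ALLOC][4-4 ALLOC][5-37 FREE]
Op 6: a = realloc(a, 3) -> a = 0; heap: [0-2 ALLOC][3-3 FREE][4-4 ALLOC][5-37 FREE]
Op 7: d = malloc(2) -> d = 5; heap: [0-2 ALLOC][3-3 FREE][4-4 ALLOC][5-6 ALLOC][7-37 FREE]
Free blocks: [1 31] total_free=32 largest=31 -> 100*(32-31)/32 = 100/32 = 3.125 -> rounds to 3

Answer: 3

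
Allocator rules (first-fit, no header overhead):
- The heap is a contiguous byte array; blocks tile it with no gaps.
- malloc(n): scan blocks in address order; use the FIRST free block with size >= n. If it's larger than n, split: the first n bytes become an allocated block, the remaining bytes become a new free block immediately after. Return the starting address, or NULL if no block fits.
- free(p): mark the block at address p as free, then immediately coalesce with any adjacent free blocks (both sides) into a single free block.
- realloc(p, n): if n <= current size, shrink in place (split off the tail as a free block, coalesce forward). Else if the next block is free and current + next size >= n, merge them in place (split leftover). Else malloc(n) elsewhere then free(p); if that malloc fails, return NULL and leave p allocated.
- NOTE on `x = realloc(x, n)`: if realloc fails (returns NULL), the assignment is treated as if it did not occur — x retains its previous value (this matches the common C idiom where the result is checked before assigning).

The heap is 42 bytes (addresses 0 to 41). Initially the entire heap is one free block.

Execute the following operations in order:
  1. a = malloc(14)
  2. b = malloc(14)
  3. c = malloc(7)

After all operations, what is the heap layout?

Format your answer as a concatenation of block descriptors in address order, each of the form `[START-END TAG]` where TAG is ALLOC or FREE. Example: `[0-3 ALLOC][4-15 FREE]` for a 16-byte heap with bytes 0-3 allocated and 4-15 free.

Op 1: a = malloc(14) -> a = 0; heap: [0-13 ALLOC][14-41 FREE]
Op 2: b = malloc(14) -> b = 14; heap: [0-13 ALLOC][14-27 ALLOC][28-41 FREE]
Op 3: c = malloc(7) -> c = 28; heap: [0-13 ALLOC][14-27 ALLOC][28-34 ALLOC][35-41 FREE]

Answer: [0-13 ALLOC][14-27 ALLOC][28-34 ALLOC][35-41 FREE]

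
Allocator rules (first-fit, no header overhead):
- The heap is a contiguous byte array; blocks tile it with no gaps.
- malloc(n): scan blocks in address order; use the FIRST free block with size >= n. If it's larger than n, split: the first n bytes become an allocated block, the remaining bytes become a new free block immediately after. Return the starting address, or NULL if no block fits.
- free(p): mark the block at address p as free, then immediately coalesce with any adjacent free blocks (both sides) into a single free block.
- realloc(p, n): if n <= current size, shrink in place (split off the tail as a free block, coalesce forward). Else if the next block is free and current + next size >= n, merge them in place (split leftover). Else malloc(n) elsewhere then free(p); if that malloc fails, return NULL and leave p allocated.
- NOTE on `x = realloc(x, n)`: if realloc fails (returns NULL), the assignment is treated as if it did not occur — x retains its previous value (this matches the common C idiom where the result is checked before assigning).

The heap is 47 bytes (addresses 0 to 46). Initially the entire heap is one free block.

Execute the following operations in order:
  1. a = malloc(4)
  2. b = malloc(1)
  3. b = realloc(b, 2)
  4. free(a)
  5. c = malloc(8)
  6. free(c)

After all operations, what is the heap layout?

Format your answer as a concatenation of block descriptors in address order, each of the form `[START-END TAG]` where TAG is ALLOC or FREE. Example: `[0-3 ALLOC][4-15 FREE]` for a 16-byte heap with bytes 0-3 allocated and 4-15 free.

Answer: [0-3 FREE][4-5 ALLOC][6-46 FREE]

Derivation:
Op 1: a = malloc(4) -> a = 0; heap: [0-3 ALLOC][4-46 FREE]
Op 2: b = malloc(1) -> b = 4; heap: [0-3 ALLOC][4-4 ALLOC][5-46 FREE]
Op 3: b = realloc(b, 2) -> b = 4; heap: [0-3 ALLOC][4-5 ALLOC][6-46 FREE]
Op 4: free(a) -> (freed a); heap: [0-3 FREE][4-5 ALLOC][6-46 FREE]
Op 5: c = malloc(8) -> c = 6; heap: [0-3 FREE][4-5 ALLOC][6-13 ALLOC][14-46 FREE]
Op 6: free(c) -> (freed c); heap: [0-3 FREE][4-5 ALLOC][6-46 FREE]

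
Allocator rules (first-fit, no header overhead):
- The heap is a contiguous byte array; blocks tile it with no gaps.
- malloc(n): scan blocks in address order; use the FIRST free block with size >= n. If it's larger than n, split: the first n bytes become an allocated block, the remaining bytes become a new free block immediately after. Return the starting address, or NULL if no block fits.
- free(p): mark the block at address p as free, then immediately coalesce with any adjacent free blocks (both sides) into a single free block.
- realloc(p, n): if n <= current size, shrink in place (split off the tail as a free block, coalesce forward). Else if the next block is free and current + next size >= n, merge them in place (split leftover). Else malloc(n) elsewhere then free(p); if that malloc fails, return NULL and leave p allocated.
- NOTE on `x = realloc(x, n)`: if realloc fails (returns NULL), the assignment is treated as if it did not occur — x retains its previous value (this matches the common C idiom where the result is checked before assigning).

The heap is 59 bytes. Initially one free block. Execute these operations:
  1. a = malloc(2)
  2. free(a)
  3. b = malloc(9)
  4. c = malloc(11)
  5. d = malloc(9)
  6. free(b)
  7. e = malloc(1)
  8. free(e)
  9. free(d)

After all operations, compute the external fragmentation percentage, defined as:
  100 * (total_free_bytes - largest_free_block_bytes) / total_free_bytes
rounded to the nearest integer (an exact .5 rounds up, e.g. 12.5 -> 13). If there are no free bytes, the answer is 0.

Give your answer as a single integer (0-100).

Op 1: a = malloc(2) -> a = 0; heap: [0-1 ALLOC][2-58 FREE]
Op 2: free(a) -> (freed a); heap: [0-58 FREE]
Op 3: b = malloc(9) -> b = 0; heap: [0-8 ALLOC][9-58 FREE]
Op 4: c = malloc(11) -> c = 9; heap: [0-8 ALLOC][9-19 ALLOC][20-58 FREE]
Op 5: d = malloc(9) -> d = 20; heap: [0-8 ALLOC][9-19 ALLOC][20-28 ALLOC][29-58 FREE]
Op 6: free(b) -> (freed b); heap: [0-8 FREE][9-19 ALLOC][20-28 ALLOC][29-58 FREE]
Op 7: e = malloc(1) -> e = 0; heap: [0-0 ALLOC][1-8 FREE][9-19 ALLOC][20-28 ALLOC][29-58 FREE]
Op 8: free(e) -> (freed e); heap: [0-8 FREE][9-19 ALLOC][20-28 ALLOC][29-58 FREE]
Op 9: free(d) -> (freed d); heap: [0-8 FREE][9-19 ALLOC][20-58 FREE]
Free blocks: [9 39] total_free=48 largest=39 -> 100*(48-39)/48 = 900/48 = 18.75 -> rounds to 19

Answer: 19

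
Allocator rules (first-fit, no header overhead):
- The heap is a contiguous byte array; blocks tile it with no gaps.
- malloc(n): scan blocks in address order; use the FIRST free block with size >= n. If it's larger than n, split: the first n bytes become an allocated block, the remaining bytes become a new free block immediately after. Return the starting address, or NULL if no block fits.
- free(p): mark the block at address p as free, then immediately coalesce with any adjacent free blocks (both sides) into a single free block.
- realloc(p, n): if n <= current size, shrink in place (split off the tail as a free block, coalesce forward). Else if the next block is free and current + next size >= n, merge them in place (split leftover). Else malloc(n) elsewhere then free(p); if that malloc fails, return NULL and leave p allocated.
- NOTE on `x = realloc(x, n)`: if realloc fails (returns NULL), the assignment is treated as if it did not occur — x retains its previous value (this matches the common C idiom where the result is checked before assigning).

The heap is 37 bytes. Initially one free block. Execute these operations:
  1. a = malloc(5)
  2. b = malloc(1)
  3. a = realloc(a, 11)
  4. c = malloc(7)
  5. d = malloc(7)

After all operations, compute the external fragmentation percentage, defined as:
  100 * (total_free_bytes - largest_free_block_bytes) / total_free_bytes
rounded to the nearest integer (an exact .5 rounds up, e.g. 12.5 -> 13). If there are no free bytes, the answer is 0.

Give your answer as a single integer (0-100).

Answer: 45

Derivation:
Op 1: a = malloc(5) -> a = 0; heap: [0-4 ALLOC][5-36 FREE]
Op 2: b = malloc(1) -> b = 5; heap: [0-4 ALLOC][5-5 ALLOC][6-36 FREE]
Op 3: a = realloc(a, 11) -> a = 6; heap: [0-4 FREE][5-5 ALLOC][6-16 ALLOC][17-36 FREE]
Op 4: c = malloc(7) -> c = 17; heap: [0-4 FREE][5-5 ALLOC][6-16 ALLOC][17-23 ALLOC][24-36 FREE]
Op 5: d = malloc(7) -> d = 24; heap: [0-4 FREE][5-5 ALLOC][6-16 ALLOC][17-23 ALLOC][24-30 ALLOC][31-36 FREE]
Free blocks: [5 6] total_free=11 largest=6 -> 100*(11-6)/11 = 500/11 ≈ 45.455 -> rounds to 45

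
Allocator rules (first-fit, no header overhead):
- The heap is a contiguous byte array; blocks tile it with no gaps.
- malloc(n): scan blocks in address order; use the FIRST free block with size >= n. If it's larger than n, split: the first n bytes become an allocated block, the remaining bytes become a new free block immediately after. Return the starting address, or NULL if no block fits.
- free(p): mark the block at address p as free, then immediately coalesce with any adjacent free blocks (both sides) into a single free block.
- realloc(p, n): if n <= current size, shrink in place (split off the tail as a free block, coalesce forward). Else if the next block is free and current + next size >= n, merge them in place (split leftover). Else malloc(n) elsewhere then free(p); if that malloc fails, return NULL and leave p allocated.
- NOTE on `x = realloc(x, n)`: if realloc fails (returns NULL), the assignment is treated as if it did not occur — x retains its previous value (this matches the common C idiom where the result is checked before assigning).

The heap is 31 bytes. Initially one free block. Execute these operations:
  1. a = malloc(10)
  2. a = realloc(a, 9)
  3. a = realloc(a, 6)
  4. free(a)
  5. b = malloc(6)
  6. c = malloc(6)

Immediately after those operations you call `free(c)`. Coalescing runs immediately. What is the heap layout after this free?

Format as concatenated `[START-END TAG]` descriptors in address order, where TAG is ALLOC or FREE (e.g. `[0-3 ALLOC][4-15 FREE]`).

Answer: [0-5 ALLOC][6-30 FREE]

Derivation:
Op 1: a = malloc(10) -> a = 0; heap: [0-9 ALLOC][10-30 FREE]
Op 2: a = realloc(a, 9) -> a = 0; heap: [0-8 ALLOC][9-30 FREE]
Op 3: a = realloc(a, 6) -> a = 0; heap: [0-5 ALLOC][6-30 FREE]
Op 4: free(a) -> (freed a); heap: [0-30 FREE]
Op 5: b = malloc(6) -> b = 0; heap: [0-5 ALLOC][6-30 FREE]
Op 6: c = malloc(6) -> c = 6; heap: [0-5 ALLOC][6-11 ALLOC][12-30 FREE]
free(c): c = 6 -> block [6-11 ALLOC]; mark free, coalesce with adjacent free neighbors -> [0-5 ALLOC][6-30 FREE]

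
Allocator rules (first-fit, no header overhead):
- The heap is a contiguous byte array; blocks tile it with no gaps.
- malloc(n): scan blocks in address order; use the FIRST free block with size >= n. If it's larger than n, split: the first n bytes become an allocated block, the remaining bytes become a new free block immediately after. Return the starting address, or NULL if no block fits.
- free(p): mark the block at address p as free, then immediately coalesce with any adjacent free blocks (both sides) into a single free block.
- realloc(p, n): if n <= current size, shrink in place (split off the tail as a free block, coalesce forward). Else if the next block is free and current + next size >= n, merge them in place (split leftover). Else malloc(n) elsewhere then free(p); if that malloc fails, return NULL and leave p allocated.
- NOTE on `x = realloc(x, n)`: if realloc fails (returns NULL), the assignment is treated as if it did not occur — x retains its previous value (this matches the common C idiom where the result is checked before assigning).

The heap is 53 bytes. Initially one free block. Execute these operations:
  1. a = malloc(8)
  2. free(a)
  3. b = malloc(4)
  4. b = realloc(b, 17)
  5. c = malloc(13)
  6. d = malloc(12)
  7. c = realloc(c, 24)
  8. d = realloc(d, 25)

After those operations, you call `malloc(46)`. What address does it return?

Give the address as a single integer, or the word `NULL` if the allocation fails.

Op 1: a = malloc(8) -> a = 0; heap: [0-7 ALLOC][8-52 FREE]
Op 2: free(a) -> (freed a); heap: [0-52 FREE]
Op 3: b = malloc(4) -> b = 0; heap: [0-3 ALLOC][4-52 FREE]
Op 4: b = realloc(b, 17) -> b = 0; heap: [0-16 ALLOC][17-52 FREE]
Op 5: c = malloc(13) -> c = 17; heap: [0-16 ALLOC][17-29 ALLOC][30-52 FREE]
Op 6: d = malloc(12) -> d = 30; heap: [0-16 ALLOC][17-29 ALLOC][30-41 ALLOC][42-52 FREE]
Op 7: c = realloc(c, 24) -> NULL (c unchanged); heap: [0-16 ALLOC][17-29 ALLOC][30-41 ALLOC][42-52 FREE]
Op 8: d = realloc(d, 25) -> NULL (d unchanged); heap: [0-16 ALLOC][17-29 ALLOC][30-41 ALLOC][42-52 FREE]
malloc(46): first-fit scan over [0-16 ALLOC][17-29 ALLOC][30-41 ALLOC][42-52 FREE] -> NULL

Answer: NULL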